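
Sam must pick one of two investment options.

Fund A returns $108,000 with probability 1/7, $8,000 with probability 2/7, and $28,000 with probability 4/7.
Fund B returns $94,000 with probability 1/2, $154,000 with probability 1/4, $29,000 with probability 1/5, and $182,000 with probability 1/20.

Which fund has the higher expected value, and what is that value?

Fund B ($100,400)

Fund A = 1/7 × 108000 + 2/7 × 8000 + 4/7 × 28000 = 15428.5714 + 2285.7143 + 16000 = 33714.2857
Fund B = 1/2 × 94000 + 1/4 × 154000 + 1/5 × 29000 + 1/20 × 182000 = 47000 + 38500 + 5800 + 9100 = 100400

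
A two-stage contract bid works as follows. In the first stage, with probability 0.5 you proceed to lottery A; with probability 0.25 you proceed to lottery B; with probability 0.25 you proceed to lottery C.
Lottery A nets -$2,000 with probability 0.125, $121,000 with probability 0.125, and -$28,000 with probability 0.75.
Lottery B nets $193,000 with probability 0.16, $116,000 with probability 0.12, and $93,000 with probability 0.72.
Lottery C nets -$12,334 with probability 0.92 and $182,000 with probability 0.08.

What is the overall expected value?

EV(A) = 0.125 × (-2000) + 0.125 × 121000 + 0.75 × (-28000) = -250 + 15125 − 21000 = -6125
EV(B) = 0.16 × 193000 + 0.12 × 116000 + 0.72 × 93000 = 30880 + 13920 + 66960 = 111760
EV(C) = 0.92 × (-12334) + 0.08 × 182000 = -11347.28 + 14560 = 3212.72
Overall = 0.5 × (-6125) + 0.25 × 111760 + 0.25 × 3212.72 = -3062.5 + 27940 + 803.18 = 25680.68

$25,680.68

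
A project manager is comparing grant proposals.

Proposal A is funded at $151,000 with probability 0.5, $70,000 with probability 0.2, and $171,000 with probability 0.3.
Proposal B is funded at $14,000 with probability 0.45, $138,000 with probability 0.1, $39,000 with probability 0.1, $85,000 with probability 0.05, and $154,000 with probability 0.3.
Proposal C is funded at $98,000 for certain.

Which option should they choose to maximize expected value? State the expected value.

Proposal A ($140,800)

Proposal A = 0.5 × 151000 + 0.2 × 70000 + 0.3 × 171000 = 75500 + 14000 + 51300 = 140800
Proposal B = 0.45 × 14000 + 0.1 × 138000 + 0.1 × 39000 + 0.05 × 85000 + 0.3 × 154000 = 6300 + 13800 + 3900 + 4250 + 46200 = 74450
Proposal C: 98000 (certain)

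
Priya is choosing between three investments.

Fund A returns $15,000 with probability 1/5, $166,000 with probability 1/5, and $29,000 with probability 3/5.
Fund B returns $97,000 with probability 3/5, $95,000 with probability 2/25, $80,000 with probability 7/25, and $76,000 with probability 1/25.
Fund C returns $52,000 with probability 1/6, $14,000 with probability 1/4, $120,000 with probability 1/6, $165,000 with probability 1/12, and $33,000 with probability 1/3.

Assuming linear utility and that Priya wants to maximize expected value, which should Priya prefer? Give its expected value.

Fund B ($91,240)

Fund A = 1/5 × 15000 + 1/5 × 166000 + 3/5 × 29000 = 3000 + 33200 + 17400 = 53600
Fund B = 3/5 × 97000 + 2/25 × 95000 + 7/25 × 80000 + 1/25 × 76000 = 58200 + 7600 + 22400 + 3040 = 91240
Fund C = 1/6 × 52000 + 1/4 × 14000 + 1/6 × 120000 + 1/12 × 165000 + 1/3 × 33000 = 8666.6667 + 3500 + 20000 + 13750 + 11000 = 56916.6667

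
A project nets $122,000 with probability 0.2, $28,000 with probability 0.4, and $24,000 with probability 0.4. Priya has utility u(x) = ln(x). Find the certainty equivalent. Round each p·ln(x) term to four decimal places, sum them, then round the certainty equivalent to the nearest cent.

$35,337.50

E[u] = 0.2·ln(122000) + 0.4·ln(28000) + 0.4·ln(24000) = 2.3424 + 4.0960 + 4.0343 = 10.4727
CE = e^10.4727 ≈ 35337.50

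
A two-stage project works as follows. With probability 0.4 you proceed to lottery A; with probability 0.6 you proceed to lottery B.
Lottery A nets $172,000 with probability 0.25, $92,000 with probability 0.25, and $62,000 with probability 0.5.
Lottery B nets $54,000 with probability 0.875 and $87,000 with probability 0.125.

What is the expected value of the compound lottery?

$73,675

EV(A) = 0.25 × 172000 + 0.25 × 92000 + 0.5 × 62000 = 43000 + 23000 + 31000 = 97000
EV(B) = 0.875 × 54000 + 0.125 × 87000 = 47250 + 10875 = 58125
Overall = 0.4 × 97000 + 0.6 × 58125 = 38800 + 34875 = 73675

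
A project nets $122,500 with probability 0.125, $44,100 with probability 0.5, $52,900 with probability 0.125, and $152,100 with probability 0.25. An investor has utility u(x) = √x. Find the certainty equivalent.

$75,625

E[u] = 0.125·√122500 + 0.5·√44100 + 0.125·√52900 + 0.25·√152100 = 0.125·350 + 0.5·210 + 0.125·230 + 0.25·390 = 275
CE = (275)² = 75625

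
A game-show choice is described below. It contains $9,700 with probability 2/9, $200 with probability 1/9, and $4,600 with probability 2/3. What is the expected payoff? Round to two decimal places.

$5,244.44

EV = 2/9 × 9700 + 1/9 × 200 + 2/3 × 4600 = 2155.5556 + 22.2222 + 3066.6667 = 5244.4444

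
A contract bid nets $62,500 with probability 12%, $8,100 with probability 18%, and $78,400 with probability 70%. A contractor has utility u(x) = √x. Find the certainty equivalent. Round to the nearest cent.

$58,660.84

E[u] = 0.12·√62500 + 0.18·√8100 + 0.7·√78400 = 0.12·250 + 0.18·90 + 0.7·280 = 242.2
CE = (242.2)² = 58660.84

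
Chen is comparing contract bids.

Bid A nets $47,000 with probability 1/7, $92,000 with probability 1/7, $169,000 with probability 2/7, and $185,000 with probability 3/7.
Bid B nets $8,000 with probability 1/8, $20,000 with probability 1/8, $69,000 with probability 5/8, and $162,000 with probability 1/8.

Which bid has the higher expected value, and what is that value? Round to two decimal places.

Bid A ($147,428.57)

Bid A = 1/7 × 47000 + 1/7 × 92000 + 2/7 × 169000 + 3/7 × 185000 = 6714.2857 + 13142.8571 + 48285.7143 + 79285.7143 = 147428.5714
Bid B = 1/8 × 8000 + 1/8 × 20000 + 5/8 × 69000 + 1/8 × 162000 = 1000 + 2500 + 43125 + 20250 = 66875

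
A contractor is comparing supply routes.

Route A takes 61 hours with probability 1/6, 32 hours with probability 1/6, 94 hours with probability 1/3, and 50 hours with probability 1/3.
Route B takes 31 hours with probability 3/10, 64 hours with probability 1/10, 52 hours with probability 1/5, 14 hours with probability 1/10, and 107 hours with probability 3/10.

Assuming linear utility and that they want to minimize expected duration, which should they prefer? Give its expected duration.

Route B (59.6 hours)

Route A = 1/6 × 61 + 1/6 × 32 + 1/3 × 94 + 1/3 × 50 = 10.1667 + 5.3333 + 31.3333 + 16.6667 = 63.5
Route B = 3/10 × 31 + 1/10 × 64 + 1/5 × 52 + 1/10 × 14 + 3/10 × 107 = 9.3 + 6.4 + 10.4 + 1.4 + 32.1 = 59.6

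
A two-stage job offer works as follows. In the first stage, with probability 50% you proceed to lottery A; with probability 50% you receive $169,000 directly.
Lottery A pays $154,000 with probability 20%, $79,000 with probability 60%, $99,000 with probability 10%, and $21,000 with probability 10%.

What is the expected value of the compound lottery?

$129,600

EV(A) = 0.2 × 154000 + 0.6 × 79000 + 0.1 × 99000 + 0.1 × 21000 = 30800 + 47400 + 9900 + 2100 = 90200
Branch B: 169000 (certain)
Overall = 0.5 × 90200 + 0.5 × 169000 = 45100 + 84500 = 129600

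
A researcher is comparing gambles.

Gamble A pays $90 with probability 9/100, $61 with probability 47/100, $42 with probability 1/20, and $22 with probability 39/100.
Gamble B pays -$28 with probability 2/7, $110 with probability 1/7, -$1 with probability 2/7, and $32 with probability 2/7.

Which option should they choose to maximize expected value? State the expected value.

Gamble A = 9/100 × 90 + 47/100 × 61 + 1/20 × 42 + 39/100 × 22 = 8.1 + 28.67 + 2.1 + 8.58 = 47.45
Gamble B = 2/7 × (-28) + 1/7 × 110 + 2/7 × (-1) + 2/7 × 32 = -8 + 15.7143 − 0.2857 + 9.1429 = 16.5714

Gamble A ($47.45)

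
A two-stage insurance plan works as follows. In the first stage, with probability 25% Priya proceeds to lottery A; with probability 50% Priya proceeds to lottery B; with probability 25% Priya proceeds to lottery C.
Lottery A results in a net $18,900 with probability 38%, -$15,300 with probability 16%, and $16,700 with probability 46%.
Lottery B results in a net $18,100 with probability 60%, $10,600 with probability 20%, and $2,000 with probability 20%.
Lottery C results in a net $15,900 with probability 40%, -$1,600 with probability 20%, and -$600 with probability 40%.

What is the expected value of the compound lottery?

$11,244

EV(A) = 0.38 × 18900 + 0.16 × (-15300) + 0.46 × 16700 = 7182 − 2448 + 7682 = 12416
EV(B) = 0.6 × 18100 + 0.2 × 10600 + 0.2 × 2000 = 10860 + 2120 + 400 = 13380
EV(C) = 0.4 × 15900 + 0.2 × (-1600) + 0.4 × (-600) = 6360 − 320 − 240 = 5800
Overall = 0.25 × 12416 + 0.5 × 13380 + 0.25 × 5800 = 3104 + 6690 + 1450 = 11244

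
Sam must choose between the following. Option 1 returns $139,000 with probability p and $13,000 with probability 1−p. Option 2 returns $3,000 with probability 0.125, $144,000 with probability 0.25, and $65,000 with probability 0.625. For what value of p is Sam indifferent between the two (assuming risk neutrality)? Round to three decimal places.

EV(Option 2) = 0.125 × 3000 + 0.25 × 144000 + 0.625 × 65000 = 375 + 36000 + 40625 = 77000
p·139000 + (1−p)·13000 = 77000
126000p + 13000 = 77000
p = (77000 − 13000) / 126000

p = 0.508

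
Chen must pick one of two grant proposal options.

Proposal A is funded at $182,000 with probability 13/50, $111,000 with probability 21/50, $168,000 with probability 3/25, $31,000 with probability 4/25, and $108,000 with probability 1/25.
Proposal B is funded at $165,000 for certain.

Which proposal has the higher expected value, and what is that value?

Proposal A = 13/50 × 182000 + 21/50 × 111000 + 3/25 × 168000 + 4/25 × 31000 + 1/25 × 108000 = 47320 + 46620 + 20160 + 4960 + 4320 = 123380
Proposal B: 165000 (certain)

Proposal B ($165,000)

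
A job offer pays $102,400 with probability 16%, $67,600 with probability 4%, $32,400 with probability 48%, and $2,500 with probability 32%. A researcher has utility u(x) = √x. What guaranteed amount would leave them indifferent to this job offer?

E[u] = 0.16·√102400 + 0.04·√67600 + 0.48·√32400 + 0.32·√2500 = 0.16·320 + 0.04·260 + 0.48·180 + 0.32·50 = 164
CE = (164)² = 26896

$26,896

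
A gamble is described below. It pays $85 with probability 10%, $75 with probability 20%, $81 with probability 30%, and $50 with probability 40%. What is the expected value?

$67.80

EV = 0.1 × 85 + 0.2 × 75 + 0.3 × 81 + 0.4 × 50 = 8.5 + 15 + 24.3 + 20 = 67.8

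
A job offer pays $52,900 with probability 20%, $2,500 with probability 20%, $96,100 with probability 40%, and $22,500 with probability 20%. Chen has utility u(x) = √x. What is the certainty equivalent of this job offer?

$44,100

E[u] = 0.2·√52900 + 0.2·√2500 + 0.4·√96100 + 0.2·√22500 = 0.2·230 + 0.2·50 + 0.4·310 + 0.2·150 = 210
CE = (210)² = 44100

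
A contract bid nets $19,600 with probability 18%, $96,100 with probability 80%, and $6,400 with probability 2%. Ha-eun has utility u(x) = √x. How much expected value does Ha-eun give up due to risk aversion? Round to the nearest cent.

E[u] = 0.18·√19600 + 0.8·√96100 + 0.02·√6400 = 0.18·140 + 0.8·310 + 0.02·80 = 274.8
CE = (274.8)² = 75515.04
Risk premium = EV − CE = 80536 − 75515.04 = 5020.96

$5,020.96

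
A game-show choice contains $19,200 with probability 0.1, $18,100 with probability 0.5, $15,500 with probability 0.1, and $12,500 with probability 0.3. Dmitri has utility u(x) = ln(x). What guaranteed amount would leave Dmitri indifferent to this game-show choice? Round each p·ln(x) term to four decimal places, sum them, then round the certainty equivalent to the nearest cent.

E[u] = 0.1·ln(19200) + 0.5·ln(18100) + 0.1·ln(15500) + 0.3·ln(12500) = 0.9863 + 4.9018 + 0.9649 + 2.8300 = 9.6830
CE = e^9.6830 ≈ 16042.55

$16,042.55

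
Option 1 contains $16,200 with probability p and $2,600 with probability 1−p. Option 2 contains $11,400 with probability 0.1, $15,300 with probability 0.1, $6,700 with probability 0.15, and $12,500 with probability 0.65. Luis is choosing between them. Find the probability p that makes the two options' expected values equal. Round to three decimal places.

p = 0.676

EV(Option 2) = 0.1 × 11400 + 0.1 × 15300 + 0.15 × 6700 + 0.65 × 12500 = 1140 + 1530 + 1005 + 8125 = 11800
p·16200 + (1−p)·2600 = 11800
13600p + 2600 = 11800
p = (11800 − 2600) / 13600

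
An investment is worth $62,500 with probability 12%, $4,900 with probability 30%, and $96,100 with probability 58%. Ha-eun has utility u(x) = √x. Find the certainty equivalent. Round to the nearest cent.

E[u] = 0.12·√62500 + 0.3·√4900 + 0.58·√96100 = 0.12·250 + 0.3·70 + 0.58·310 = 230.8
CE = (230.8)² = 53268.64

$53,268.64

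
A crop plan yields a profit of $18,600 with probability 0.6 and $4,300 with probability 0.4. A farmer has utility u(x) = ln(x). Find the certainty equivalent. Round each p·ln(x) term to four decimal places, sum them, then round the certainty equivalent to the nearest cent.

E[u] = 0.6·ln(18600) + 0.4·ln(4300) = 5.8986 + 3.3465 = 9.2451
CE = e^9.2451 ≈ 10353.71

$10,353.71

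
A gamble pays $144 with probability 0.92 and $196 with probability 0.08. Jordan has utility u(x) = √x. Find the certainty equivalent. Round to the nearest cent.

$147.87

E[u] = 0.92·√144 + 0.08·√196 = 0.92·12 + 0.08·14 = 12.16
CE = (12.16)² = 147.8656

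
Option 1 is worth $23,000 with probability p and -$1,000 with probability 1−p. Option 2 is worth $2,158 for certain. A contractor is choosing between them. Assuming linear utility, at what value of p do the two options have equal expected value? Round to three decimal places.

p = 0.132

p·23000 + (1−p)·(-1000) = 2158
24000p − 1000 = 2158
p = (2158 + 1000) / 24000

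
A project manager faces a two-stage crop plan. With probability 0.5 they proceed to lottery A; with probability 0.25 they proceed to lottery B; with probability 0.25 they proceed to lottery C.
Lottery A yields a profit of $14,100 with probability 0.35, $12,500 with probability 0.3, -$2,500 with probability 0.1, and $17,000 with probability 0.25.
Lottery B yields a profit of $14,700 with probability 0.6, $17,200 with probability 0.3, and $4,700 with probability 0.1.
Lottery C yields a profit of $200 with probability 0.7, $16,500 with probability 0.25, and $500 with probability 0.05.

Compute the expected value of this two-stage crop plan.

$11,027.50

EV(A) = 0.35 × 14100 + 0.3 × 12500 + 0.1 × (-2500) + 0.25 × 17000 = 4935 + 3750 − 250 + 4250 = 12685
EV(B) = 0.6 × 14700 + 0.3 × 17200 + 0.1 × 4700 = 8820 + 5160 + 470 = 14450
EV(C) = 0.7 × 200 + 0.25 × 16500 + 0.05 × 500 = 140 + 4125 + 25 = 4290
Overall = 0.5 × 12685 + 0.25 × 14450 + 0.25 × 4290 = 6342.5 + 3612.5 + 1072.5 = 11027.5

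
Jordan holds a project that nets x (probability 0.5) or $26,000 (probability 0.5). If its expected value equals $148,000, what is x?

0.5·x + 0.5·26000 = 148000
0.5·x = 148000 − 13000 = 135000
x = 135000 / 0.5 = 270000

x = $270,000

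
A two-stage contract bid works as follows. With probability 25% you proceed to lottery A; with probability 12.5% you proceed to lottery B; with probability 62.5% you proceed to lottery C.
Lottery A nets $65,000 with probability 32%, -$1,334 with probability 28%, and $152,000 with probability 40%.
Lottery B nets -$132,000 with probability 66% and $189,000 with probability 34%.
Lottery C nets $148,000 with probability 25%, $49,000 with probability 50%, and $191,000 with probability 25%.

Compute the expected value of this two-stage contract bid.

$85,730.37

EV(A) = 0.32 × 65000 + 0.28 × (-1334) + 0.4 × 152000 = 20800 − 373.52 + 60800 = 81226.48
EV(B) = 0.66 × (-132000) + 0.34 × 189000 = -87120 + 64260 = -22860
EV(C) = 0.25 × 148000 + 0.5 × 49000 + 0.25 × 191000 = 37000 + 24500 + 47750 = 109250
Overall = 0.25 × 81226.48 + 0.125 × (-22860) + 0.625 × 109250 = 20306.62 − 2857.5 + 68281.25 = 85730.37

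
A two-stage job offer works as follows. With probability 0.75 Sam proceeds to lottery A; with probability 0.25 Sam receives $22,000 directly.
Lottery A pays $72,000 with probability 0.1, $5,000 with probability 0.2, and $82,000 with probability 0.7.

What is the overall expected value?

EV(A) = 0.1 × 72000 + 0.2 × 5000 + 0.7 × 82000 = 7200 + 1000 + 57400 = 65600
Branch B: 22000 (certain)
Overall = 0.75 × 65600 + 0.25 × 22000 = 49200 + 5500 = 54700

$54,700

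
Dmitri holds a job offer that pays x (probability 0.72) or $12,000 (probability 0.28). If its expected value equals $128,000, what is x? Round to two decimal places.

x = $173,111.11

0.72·x + 0.28·12000 = 128000
0.72·x = 128000 − 3360 = 124640
x = 124640 / 0.72 = 173111.1111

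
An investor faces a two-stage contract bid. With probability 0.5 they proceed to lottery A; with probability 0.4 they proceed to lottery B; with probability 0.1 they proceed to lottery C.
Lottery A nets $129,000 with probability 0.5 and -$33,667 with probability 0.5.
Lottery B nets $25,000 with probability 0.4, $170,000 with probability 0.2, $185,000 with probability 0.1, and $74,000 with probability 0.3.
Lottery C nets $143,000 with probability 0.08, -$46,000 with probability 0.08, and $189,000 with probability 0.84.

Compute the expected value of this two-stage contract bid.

EV(A) = 0.5 × 129000 + 0.5 × (-33667) = 64500 − 16833.5 = 47666.5
EV(B) = 0.4 × 25000 + 0.2 × 170000 + 0.1 × 185000 + 0.3 × 74000 = 10000 + 34000 + 18500 + 22200 = 84700
EV(C) = 0.08 × 143000 + 0.08 × (-46000) + 0.84 × 189000 = 11440 − 3680 + 158760 = 166520
Overall = 0.5 × 47666.5 + 0.4 × 84700 + 0.1 × 166520 = 23833.25 + 33880 + 16652 = 74365.25

$74,365.25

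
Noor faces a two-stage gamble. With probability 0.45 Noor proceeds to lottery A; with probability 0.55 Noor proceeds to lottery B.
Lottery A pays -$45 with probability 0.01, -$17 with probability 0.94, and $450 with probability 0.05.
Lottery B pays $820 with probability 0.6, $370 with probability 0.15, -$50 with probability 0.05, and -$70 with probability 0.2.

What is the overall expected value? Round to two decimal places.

$294.78

EV(A) = 0.01 × (-45) + 0.94 × (-17) + 0.05 × 450 = -0.45 − 15.98 + 22.5 = 6.07
EV(B) = 0.6 × 820 + 0.15 × 370 + 0.05 × (-50) + 0.2 × (-70) = 492 + 55.5 − 2.5 − 14 = 531
Overall = 0.45 × 6.07 + 0.55 × 531 = 2.7315 + 292.05 = 294.7815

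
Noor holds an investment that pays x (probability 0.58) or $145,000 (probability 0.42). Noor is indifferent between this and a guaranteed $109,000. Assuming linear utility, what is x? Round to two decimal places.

0.58·x + 0.42·145000 = 109000
0.58·x = 109000 − 60900 = 48100
x = 48100 / 0.58 = 82931.0345

x = $82,931.03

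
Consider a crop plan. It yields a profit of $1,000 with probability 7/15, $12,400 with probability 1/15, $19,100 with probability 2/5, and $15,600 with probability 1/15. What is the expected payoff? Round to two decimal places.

EV = 7/15 × 1000 + 1/15 × 12400 + 2/5 × 19100 + 1/15 × 15600 = 466.6667 + 826.6667 + 7640 + 1040 = 9973.3333

$9,973.33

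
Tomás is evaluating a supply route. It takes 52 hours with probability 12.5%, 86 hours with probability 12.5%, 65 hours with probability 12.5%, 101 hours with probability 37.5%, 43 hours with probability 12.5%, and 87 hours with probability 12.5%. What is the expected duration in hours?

79.5 hours

EV = 0.125 × 52 + 0.125 × 86 + 0.125 × 65 + 0.375 × 101 + 0.125 × 43 + 0.125 × 87 = 6.5 + 10.75 + 8.125 + 37.875 + 5.375 + 10.875 = 79.5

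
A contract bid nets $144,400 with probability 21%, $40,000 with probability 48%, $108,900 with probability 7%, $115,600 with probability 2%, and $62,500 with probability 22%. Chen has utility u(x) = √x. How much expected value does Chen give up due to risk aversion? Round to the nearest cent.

E[u] = 0.21·√144400 + 0.48·√40000 + 0.07·√108900 + 0.02·√115600 + 0.22·√62500 = 0.21·380 + 0.48·200 + 0.07·330 + 0.02·340 + 0.22·250 = 260.7
CE = (260.7)² = 67964.49
Risk premium = EV − CE = 73209 − 67964.49 = 5244.51

$5,244.51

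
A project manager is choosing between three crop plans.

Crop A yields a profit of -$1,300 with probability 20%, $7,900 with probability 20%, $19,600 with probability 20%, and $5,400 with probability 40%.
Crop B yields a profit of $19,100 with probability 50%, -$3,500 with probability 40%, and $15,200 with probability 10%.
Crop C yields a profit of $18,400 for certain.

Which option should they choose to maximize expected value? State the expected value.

Crop C ($18,400)

Crop A = 0.2 × (-1300) + 0.2 × 7900 + 0.2 × 19600 + 0.4 × 5400 = -260 + 1580 + 3920 + 2160 = 7400
Crop B = 0.5 × 19100 + 0.4 × (-3500) + 0.1 × 15200 = 9550 − 1400 + 1520 = 9670
Crop C: 18400 (certain)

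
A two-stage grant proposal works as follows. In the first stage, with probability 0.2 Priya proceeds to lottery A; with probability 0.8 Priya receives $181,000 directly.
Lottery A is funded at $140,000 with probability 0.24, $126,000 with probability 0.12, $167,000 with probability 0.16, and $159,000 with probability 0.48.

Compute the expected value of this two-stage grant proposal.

$175,152

EV(A) = 0.24 × 140000 + 0.12 × 126000 + 0.16 × 167000 + 0.48 × 159000 = 33600 + 15120 + 26720 + 76320 = 151760
Branch B: 181000 (certain)
Overall = 0.2 × 151760 + 0.8 × 181000 = 30352 + 144800 = 175152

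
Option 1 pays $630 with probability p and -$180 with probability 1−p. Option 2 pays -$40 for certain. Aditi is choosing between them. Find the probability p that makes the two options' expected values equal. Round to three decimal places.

p·630 + (1−p)·(-180) = -40
810p − 180 = -40
p = (-40 + 180) / 810

p = 0.173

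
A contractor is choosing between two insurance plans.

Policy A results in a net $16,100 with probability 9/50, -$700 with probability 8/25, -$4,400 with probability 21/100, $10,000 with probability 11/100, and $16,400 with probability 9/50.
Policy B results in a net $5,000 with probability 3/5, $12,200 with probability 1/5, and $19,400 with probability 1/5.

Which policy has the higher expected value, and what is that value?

Policy A = 9/50 × 16100 + 8/25 × (-700) + 21/100 × (-4400) + 11/100 × 10000 + 9/50 × 16400 = 2898 − 224 − 924 + 1100 + 2952 = 5802
Policy B = 3/5 × 5000 + 1/5 × 12200 + 1/5 × 19400 = 3000 + 2440 + 3880 = 9320

Policy B ($9,320)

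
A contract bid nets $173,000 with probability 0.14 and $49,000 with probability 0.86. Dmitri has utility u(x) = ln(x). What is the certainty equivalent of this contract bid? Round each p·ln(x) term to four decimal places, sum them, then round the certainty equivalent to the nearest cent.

$58,460.11

E[u] = 0.14·ln(173000) + 0.86·ln(49000) = 1.6885 + 9.2876 = 10.9761
CE = e^10.9761 ≈ 58460.11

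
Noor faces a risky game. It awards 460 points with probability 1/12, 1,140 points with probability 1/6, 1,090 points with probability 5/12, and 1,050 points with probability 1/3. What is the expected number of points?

1032.5 points

EV = 1/12 × 460 + 1/6 × 1140 + 5/12 × 1090 + 1/3 × 1050 = 38.3333 + 190 + 454.1667 + 350 = 1032.5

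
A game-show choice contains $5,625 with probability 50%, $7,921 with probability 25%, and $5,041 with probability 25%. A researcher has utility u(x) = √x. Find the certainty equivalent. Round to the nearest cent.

E[u] = 0.5·√5625 + 0.25·√7921 + 0.25·√5041 = 0.5·75 + 0.25·89 + 0.25·71 = 77.5
CE = (77.5)² = 6006.25

$6,006.25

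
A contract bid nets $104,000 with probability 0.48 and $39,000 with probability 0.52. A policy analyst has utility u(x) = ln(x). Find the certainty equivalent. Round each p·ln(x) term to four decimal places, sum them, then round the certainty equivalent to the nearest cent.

$62,448.66

E[u] = 0.48·ln(104000) + 0.52·ln(39000) = 5.5450 + 5.4971 = 11.0421
CE = e^11.0421 ≈ 62448.66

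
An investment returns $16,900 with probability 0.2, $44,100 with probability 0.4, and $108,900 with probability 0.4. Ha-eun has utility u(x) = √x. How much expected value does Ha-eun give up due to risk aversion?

E[u] = 0.2·√16900 + 0.4·√44100 + 0.4·√108900 = 0.2·130 + 0.4·210 + 0.4·330 = 242
CE = (242)² = 58564
Risk premium = EV − CE = 64580 − 58564 = 6016

$6,016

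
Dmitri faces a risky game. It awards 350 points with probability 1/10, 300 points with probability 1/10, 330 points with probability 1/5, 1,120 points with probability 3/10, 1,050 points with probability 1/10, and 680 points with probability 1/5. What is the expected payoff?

EV = 1/10 × 350 + 1/10 × 300 + 1/5 × 330 + 3/10 × 1120 + 1/10 × 1050 + 1/5 × 680 = 35 + 30 + 66 + 336 + 105 + 136 = 708

708 points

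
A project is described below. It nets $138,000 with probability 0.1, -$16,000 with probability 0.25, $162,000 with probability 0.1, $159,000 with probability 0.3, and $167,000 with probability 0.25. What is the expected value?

EV = 0.1 × 138000 + 0.25 × (-16000) + 0.1 × 162000 + 0.3 × 159000 + 0.25 × 167000 = 13800 − 4000 + 16200 + 47700 + 41750 = 115450

$115,450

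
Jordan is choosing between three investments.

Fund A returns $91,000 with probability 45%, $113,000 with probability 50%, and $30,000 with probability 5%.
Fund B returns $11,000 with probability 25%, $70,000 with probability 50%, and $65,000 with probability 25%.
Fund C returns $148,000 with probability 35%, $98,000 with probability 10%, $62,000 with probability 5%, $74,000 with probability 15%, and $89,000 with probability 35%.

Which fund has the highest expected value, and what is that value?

Fund A = 0.45 × 91000 + 0.5 × 113000 + 0.05 × 30000 = 40950 + 56500 + 1500 = 98950
Fund B = 0.25 × 11000 + 0.5 × 70000 + 0.25 × 65000 = 2750 + 35000 + 16250 = 54000
Fund C = 0.35 × 148000 + 0.1 × 98000 + 0.05 × 62000 + 0.15 × 74000 + 0.35 × 89000 = 51800 + 9800 + 3100 + 11100 + 31150 = 106950

Fund C ($106,950)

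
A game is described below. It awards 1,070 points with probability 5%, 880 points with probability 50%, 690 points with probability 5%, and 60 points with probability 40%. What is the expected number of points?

EV = 0.05 × 1070 + 0.5 × 880 + 0.05 × 690 + 0.4 × 60 = 53.5 + 440 + 34.5 + 24 = 552

552 points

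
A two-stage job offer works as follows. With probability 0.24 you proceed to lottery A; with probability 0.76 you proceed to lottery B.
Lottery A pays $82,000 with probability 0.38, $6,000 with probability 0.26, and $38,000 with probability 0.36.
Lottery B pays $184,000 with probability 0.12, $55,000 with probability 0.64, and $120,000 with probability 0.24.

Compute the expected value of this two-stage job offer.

$76,556.80

EV(A) = 0.38 × 82000 + 0.26 × 6000 + 0.36 × 38000 = 31160 + 1560 + 13680 = 46400
EV(B) = 0.12 × 184000 + 0.64 × 55000 + 0.24 × 120000 = 22080 + 35200 + 28800 = 86080
Overall = 0.24 × 46400 + 0.76 × 86080 = 11136 + 65420.8 = 76556.8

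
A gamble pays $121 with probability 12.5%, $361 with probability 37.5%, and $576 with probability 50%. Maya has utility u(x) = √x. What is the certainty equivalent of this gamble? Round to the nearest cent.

E[u] = 0.125·√121 + 0.375·√361 + 0.5·√576 = 0.125·11 + 0.375·19 + 0.5·24 = 20.5
CE = (20.5)² = 420.25

$420.25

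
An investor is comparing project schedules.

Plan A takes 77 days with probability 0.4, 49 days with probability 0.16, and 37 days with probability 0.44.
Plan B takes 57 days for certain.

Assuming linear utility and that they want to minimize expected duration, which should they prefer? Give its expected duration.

Plan A (54.92 days)

Plan A = 0.4 × 77 + 0.16 × 49 + 0.44 × 37 = 30.8 + 7.84 + 16.28 = 54.92
Plan B: 57 (certain)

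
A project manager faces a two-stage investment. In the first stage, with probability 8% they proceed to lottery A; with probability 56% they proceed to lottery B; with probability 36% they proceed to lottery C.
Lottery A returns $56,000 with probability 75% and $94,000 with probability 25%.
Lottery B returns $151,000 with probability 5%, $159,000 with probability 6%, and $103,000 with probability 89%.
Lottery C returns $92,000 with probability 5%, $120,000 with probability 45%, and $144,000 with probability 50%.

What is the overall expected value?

EV(A) = 0.75 × 56000 + 0.25 × 94000 = 42000 + 23500 = 65500
EV(B) = 0.05 × 151000 + 0.06 × 159000 + 0.89 × 103000 = 7550 + 9540 + 91670 = 108760
EV(C) = 0.05 × 92000 + 0.45 × 120000 + 0.5 × 144000 = 4600 + 54000 + 72000 = 130600
Overall = 0.08 × 65500 + 0.56 × 108760 + 0.36 × 130600 = 5240 + 60905.6 + 47016 = 113161.6

$113,161.60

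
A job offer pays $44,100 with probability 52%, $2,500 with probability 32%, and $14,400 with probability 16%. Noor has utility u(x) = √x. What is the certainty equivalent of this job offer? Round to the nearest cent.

$20,851.36

E[u] = 0.52·√44100 + 0.32·√2500 + 0.16·√14400 = 0.52·210 + 0.32·50 + 0.16·120 = 144.4
CE = (144.4)² = 20851.36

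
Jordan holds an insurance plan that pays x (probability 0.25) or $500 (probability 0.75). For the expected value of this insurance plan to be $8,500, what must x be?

0.25·x + 0.75·500 = 8500
0.25·x = 8500 − 375 = 8125
x = 8125 / 0.25 = 32500

x = $32,500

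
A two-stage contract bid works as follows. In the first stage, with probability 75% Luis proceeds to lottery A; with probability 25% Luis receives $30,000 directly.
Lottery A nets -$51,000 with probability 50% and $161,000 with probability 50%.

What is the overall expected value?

EV(A) = 0.5 × (-51000) + 0.5 × 161000 = -25500 + 80500 = 55000
Branch B: 30000 (certain)
Overall = 0.75 × 55000 + 0.25 × 30000 = 41250 + 7500 = 48750

$48,750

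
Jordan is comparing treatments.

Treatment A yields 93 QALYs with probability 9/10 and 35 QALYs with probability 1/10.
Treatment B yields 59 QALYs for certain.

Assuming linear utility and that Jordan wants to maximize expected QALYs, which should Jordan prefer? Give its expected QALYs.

Treatment A (87.2 QALYs)

Treatment A = 9/10 × 93 + 1/10 × 35 = 83.7 + 3.5 = 87.2
Treatment B: 59 (certain)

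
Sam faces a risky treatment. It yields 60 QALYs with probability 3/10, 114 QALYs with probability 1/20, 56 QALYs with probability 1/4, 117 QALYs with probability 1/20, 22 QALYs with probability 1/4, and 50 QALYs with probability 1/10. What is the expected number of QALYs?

EV = 3/10 × 60 + 1/20 × 114 + 1/4 × 56 + 1/20 × 117 + 1/4 × 22 + 1/10 × 50 = 18 + 5.7 + 14 + 5.85 + 5.5 + 5 = 54.05

54.05 QALYs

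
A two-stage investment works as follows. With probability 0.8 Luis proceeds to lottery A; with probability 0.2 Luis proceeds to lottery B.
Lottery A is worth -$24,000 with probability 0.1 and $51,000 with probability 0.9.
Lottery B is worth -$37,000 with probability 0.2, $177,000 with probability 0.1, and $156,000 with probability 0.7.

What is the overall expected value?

EV(A) = 0.1 × (-24000) + 0.9 × 51000 = -2400 + 45900 = 43500
EV(B) = 0.2 × (-37000) + 0.1 × 177000 + 0.7 × 156000 = -7400 + 17700 + 109200 = 119500
Overall = 0.8 × 43500 + 0.2 × 119500 = 34800 + 23900 = 58700

$58,700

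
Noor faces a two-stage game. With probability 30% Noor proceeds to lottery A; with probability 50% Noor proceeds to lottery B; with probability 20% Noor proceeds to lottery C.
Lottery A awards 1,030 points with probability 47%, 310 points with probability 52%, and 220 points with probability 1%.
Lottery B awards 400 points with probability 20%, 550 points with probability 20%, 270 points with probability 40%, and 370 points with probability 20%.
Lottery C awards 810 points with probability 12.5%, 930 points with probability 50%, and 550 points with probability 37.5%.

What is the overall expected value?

EV(A) = 0.47 × 1030 + 0.52 × 310 + 0.01 × 220 = 484.1 + 161.2 + 2.2 = 647.5
EV(B) = 0.2 × 400 + 0.2 × 550 + 0.4 × 270 + 0.2 × 370 = 80 + 110 + 108 + 74 = 372
EV(C) = 0.125 × 810 + 0.5 × 930 + 0.375 × 550 = 101.25 + 465 + 206.25 = 772.5
Overall = 0.3 × 647.5 + 0.5 × 372 + 0.2 × 772.5 = 194.25 + 186 + 154.5 = 534.75

534.75 points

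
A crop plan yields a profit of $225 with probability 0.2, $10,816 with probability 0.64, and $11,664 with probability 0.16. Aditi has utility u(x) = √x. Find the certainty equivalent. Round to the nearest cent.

E[u] = 0.2·√225 + 0.64·√10816 + 0.16·√11664 = 0.2·15 + 0.64·104 + 0.16·108 = 86.84
CE = (86.84)² = 7541.1856

$7,541.19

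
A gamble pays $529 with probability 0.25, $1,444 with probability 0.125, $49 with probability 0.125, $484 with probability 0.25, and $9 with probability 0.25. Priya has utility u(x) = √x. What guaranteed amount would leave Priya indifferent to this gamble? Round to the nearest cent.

E[u] = 0.25·√529 + 0.125·√1444 + 0.125·√49 + 0.25·√484 + 0.25·√9 = 0.25·23 + 0.125·38 + 0.125·7 + 0.25·22 + 0.25·3 = 17.625
CE = (17.625)² = 310.640625

$310.64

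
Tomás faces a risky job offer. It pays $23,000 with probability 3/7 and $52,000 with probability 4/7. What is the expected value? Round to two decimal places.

EV = 3/7 × 23000 + 4/7 × 52000 = 9857.1429 + 29714.2857 = 39571.4286

$39,571.43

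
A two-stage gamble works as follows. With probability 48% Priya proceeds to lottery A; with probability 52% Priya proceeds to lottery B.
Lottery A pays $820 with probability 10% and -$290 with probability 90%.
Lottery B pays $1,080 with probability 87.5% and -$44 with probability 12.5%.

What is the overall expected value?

$402.62

EV(A) = 0.1 × 820 + 0.9 × (-290) = 82 − 261 = -179
EV(B) = 0.875 × 1080 + 0.125 × (-44) = 945 − 5.5 = 939.5
Overall = 0.48 × (-179) + 0.52 × 939.5 = -85.92 + 488.54 = 402.62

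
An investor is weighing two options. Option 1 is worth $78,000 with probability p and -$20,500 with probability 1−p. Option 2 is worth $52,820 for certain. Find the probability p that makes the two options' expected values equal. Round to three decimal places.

p·78000 + (1−p)·(-20500) = 52820
98500p − 20500 = 52820
p = (52820 + 20500) / 98500

p = 0.744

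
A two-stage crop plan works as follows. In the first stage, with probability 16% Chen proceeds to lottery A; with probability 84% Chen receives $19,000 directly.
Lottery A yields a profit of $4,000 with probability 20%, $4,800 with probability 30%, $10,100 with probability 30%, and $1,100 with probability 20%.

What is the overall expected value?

$16,838.40

EV(A) = 0.2 × 4000 + 0.3 × 4800 + 0.3 × 10100 + 0.2 × 1100 = 800 + 1440 + 3030 + 220 = 5490
Branch B: 19000 (certain)
Overall = 0.16 × 5490 + 0.84 × 19000 = 878.4 + 15960 = 16838.4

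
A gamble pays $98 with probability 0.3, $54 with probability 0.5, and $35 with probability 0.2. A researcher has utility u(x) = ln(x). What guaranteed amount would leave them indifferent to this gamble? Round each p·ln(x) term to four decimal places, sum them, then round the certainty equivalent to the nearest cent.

$59.21

E[u] = 0.3·ln(98) + 0.5·ln(54) + 0.2·ln(35) = 1.3755 + 1.9945 + 0.7111 = 4.0811
CE = e^4.0811 ≈ 59.21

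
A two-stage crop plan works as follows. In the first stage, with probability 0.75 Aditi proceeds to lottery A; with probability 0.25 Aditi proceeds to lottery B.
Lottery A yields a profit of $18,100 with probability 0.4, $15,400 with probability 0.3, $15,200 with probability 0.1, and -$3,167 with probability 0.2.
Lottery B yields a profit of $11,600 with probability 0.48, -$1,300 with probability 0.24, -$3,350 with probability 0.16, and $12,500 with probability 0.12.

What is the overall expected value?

EV(A) = 0.4 × 18100 + 0.3 × 15400 + 0.1 × 15200 + 0.2 × (-3167) = 7240 + 4620 + 1520 − 633.4 = 12746.6
EV(B) = 0.48 × 11600 + 0.24 × (-1300) + 0.16 × (-3350) + 0.12 × 12500 = 5568 − 312 − 536 + 1500 = 6220
Overall = 0.75 × 12746.6 + 0.25 × 6220 = 9559.95 + 1555 = 11114.95

$11,114.95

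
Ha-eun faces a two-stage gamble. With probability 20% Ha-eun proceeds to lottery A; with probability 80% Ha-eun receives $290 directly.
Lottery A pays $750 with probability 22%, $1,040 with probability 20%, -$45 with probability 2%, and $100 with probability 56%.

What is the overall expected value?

$317.62

EV(A) = 0.22 × 750 + 0.2 × 1040 + 0.02 × (-45) + 0.56 × 100 = 165 + 208 − 0.9 + 56 = 428.1
Branch B: 290 (certain)
Overall = 0.2 × 428.1 + 0.8 × 290 = 85.62 + 232 = 317.62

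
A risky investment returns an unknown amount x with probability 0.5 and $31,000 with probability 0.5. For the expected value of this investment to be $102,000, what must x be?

x = $173,000

0.5·x + 0.5·31000 = 102000
0.5·x = 102000 − 15500 = 86500
x = 86500 / 0.5 = 173000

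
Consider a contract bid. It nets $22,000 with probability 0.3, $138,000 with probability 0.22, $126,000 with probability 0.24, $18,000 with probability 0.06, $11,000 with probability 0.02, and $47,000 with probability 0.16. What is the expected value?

EV = 0.3 × 22000 + 0.22 × 138000 + 0.24 × 126000 + 0.06 × 18000 + 0.02 × 11000 + 0.16 × 47000 = 6600 + 30360 + 30240 + 1080 + 220 + 7520 = 76020

$76,020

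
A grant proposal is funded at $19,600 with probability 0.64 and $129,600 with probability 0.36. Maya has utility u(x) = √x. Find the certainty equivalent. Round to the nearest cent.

$48,048.64

E[u] = 0.64·√19600 + 0.36·√129600 = 0.64·140 + 0.36·360 = 219.2
CE = (219.2)² = 48048.64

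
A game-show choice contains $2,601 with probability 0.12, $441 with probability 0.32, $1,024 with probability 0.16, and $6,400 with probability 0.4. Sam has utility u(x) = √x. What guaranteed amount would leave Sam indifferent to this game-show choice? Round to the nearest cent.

E[u] = 0.12·√2601 + 0.32·√441 + 0.16·√1024 + 0.4·√6400 = 0.12·51 + 0.32·21 + 0.16·32 + 0.4·80 = 49.96
CE = (49.96)² = 2496.0016

$2,496.00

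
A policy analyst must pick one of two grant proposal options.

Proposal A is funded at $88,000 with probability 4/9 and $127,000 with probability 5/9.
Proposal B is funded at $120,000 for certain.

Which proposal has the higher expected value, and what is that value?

Proposal B ($120,000)

Proposal A = 4/9 × 88000 + 5/9 × 127000 = 39111.1111 + 70555.5556 = 109666.6667
Proposal B: 120000 (certain)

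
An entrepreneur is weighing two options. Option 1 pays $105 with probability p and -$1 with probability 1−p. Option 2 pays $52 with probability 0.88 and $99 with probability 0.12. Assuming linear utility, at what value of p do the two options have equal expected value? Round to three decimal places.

p = 0.553

EV(Option 2) = 0.88 × 52 + 0.12 × 99 = 45.76 + 11.88 = 57.64
p·105 + (1−p)·(-1) = 57.64
106p − 1 = 57.64
p = (57.64 + 1) / 106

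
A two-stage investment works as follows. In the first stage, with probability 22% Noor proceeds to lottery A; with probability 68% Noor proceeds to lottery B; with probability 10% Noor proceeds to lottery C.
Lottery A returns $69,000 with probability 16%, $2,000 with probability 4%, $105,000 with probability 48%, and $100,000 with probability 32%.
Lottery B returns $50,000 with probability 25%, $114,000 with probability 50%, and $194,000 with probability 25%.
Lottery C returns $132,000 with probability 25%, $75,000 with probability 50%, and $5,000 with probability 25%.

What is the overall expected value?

EV(A) = 0.16 × 69000 + 0.04 × 2000 + 0.48 × 105000 + 0.32 × 100000 = 11040 + 80 + 50400 + 32000 = 93520
EV(B) = 0.25 × 50000 + 0.5 × 114000 + 0.25 × 194000 = 12500 + 57000 + 48500 = 118000
EV(C) = 0.25 × 132000 + 0.5 × 75000 + 0.25 × 5000 = 33000 + 37500 + 1250 = 71750
Overall = 0.22 × 93520 + 0.68 × 118000 + 0.1 × 71750 = 20574.4 + 80240 + 7175 = 107989.4

$107,989.40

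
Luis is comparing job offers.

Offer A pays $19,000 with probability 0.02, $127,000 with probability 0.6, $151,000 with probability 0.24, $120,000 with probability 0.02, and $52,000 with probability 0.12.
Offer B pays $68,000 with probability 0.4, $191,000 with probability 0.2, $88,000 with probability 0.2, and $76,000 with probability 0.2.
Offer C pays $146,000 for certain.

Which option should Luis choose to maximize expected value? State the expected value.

Offer A = 0.02 × 19000 + 0.6 × 127000 + 0.24 × 151000 + 0.02 × 120000 + 0.12 × 52000 = 380 + 76200 + 36240 + 2400 + 6240 = 121460
Offer B = 0.4 × 68000 + 0.2 × 191000 + 0.2 × 88000 + 0.2 × 76000 = 27200 + 38200 + 17600 + 15200 = 98200
Offer C: 146000 (certain)

Offer C ($146,000)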